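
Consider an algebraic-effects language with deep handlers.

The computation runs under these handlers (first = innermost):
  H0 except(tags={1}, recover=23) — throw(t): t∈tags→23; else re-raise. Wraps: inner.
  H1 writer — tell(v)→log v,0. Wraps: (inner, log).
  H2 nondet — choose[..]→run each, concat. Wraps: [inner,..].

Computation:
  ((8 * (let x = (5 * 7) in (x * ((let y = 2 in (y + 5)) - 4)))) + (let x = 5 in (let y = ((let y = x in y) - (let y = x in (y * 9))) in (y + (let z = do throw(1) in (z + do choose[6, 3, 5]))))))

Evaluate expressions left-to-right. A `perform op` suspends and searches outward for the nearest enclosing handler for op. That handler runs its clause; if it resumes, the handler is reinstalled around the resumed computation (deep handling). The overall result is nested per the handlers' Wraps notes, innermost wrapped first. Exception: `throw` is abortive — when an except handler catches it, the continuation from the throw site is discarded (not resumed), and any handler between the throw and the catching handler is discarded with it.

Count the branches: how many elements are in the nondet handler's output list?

Step-by-step:
throw(1) @ H0 caught ⇒ 23
H1 returns (23, ())
H2 returns [(23, ())]
= [(23, ())]

Answer: 1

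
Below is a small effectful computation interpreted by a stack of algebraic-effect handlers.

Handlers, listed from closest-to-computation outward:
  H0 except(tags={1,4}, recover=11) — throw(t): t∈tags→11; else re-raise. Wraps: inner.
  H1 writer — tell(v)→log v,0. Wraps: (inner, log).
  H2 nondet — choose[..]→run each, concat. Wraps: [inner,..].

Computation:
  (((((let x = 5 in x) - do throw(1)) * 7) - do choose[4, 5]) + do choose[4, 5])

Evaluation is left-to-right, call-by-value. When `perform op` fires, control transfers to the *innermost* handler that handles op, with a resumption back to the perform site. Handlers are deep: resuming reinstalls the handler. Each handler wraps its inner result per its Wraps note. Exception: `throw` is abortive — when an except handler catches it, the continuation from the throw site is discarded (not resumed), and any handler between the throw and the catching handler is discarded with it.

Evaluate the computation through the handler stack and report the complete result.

Answer: [(11, ())]

Evaluation trace:
throw(1) @ H0 caught ⇒ 11
H1 returns (11, ())
H2 returns [(11, ())]
= [(11, ())]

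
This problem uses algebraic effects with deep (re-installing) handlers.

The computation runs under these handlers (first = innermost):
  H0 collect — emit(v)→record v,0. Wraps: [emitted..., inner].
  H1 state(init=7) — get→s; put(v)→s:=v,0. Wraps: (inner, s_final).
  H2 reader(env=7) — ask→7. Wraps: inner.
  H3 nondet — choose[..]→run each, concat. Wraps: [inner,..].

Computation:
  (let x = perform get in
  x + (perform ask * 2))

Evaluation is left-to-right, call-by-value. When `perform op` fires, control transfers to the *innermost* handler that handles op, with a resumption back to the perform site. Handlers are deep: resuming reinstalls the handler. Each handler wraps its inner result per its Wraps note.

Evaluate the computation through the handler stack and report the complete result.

Evaluation trace:
get @ H1 ⇒ 7
ask @ H2 ⇒ 7
H0 returns [21]
H1 returns ([21], 7)
H2 returns ([21], 7)
H3 returns [([21], 7)]
= [([21], 7)]

Answer: [([21], 7)]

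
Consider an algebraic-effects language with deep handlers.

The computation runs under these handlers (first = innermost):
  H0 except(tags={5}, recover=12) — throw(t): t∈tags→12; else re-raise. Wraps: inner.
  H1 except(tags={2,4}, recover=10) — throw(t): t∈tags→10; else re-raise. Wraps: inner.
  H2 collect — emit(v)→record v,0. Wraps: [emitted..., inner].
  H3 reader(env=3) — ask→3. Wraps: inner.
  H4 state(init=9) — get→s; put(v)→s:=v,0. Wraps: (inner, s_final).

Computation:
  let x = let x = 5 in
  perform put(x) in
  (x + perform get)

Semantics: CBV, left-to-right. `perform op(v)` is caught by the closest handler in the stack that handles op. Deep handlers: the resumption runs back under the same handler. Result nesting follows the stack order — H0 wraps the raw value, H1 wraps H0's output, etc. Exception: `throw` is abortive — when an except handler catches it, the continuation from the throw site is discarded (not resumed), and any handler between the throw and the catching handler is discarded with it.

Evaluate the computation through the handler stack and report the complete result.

Step-by-step:
put(5) @ H4 ⇒ s:=5
get @ H4 ⇒ 5
H0 returns 5
H1 returns 5
H2 returns [5]
H3 returns [5]
H4 returns ([5], 5)
= ([5], 5)

Answer: ([5], 5)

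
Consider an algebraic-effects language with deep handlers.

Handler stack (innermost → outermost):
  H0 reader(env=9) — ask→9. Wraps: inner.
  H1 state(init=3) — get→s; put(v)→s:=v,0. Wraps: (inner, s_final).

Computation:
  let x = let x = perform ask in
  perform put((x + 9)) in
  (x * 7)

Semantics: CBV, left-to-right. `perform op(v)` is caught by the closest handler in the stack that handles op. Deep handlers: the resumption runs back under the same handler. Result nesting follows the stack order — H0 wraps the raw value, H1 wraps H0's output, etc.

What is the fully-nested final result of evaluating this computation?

Evaluation trace:
ask @ H0 ⇒ 9
put(18) @ H1 ⇒ s:=18
H0 returns 0
H1 returns (0, 18)
= (0, 18)

Answer: (0, 18)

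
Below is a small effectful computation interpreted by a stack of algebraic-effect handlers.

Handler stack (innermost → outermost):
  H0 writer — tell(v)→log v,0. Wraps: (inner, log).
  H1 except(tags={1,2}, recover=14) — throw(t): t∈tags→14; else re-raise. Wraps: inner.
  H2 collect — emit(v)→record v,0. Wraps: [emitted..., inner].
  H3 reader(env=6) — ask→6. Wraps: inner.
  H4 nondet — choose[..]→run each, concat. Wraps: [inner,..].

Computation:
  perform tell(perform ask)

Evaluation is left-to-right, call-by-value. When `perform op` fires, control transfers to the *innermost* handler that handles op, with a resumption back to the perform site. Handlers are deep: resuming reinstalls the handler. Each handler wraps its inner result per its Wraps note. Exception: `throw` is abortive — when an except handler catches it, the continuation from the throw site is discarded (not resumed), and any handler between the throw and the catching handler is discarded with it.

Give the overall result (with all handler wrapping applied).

Evaluation trace:
ask @ H3 ⇒ 6
tell(6) @ H0 ⇒ log+=6
H0 returns (0, (6))
H1 returns (0, (6))
H2 returns [(0, (6))]
H3 returns [(0, (6))]
H4 returns [[(0, (6))]]
= [[(0, (6))]]

Answer: [[(0, (6))]]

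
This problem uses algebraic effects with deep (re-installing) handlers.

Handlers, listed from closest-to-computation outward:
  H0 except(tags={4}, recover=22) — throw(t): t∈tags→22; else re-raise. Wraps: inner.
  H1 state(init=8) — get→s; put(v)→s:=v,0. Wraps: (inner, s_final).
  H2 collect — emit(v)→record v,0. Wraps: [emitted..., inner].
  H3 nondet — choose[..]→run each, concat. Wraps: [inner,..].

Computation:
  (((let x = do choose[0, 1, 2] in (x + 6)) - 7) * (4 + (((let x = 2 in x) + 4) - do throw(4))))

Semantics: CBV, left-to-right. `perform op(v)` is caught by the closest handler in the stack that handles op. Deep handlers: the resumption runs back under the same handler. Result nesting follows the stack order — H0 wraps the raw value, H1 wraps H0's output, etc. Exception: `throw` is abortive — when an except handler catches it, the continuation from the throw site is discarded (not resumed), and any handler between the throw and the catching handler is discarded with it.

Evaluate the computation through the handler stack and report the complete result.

Answer: [[(22, 8)], [(22, 8)], [(22, 8)]]

Working:
choose[0, 1, 2] @ H3
  branch[0] choose=0:
    throw(4) @ H0 caught ⇒ 22
    H1 returns (22, 8)
    H2 returns [(22, 8)]
    H3 returns [[(22, 8)]]
  branch[1] choose=1:
    throw(4) @ H0 caught ⇒ 22
    H1 returns (22, 8)
    H2 returns [(22, 8)]
    H3 returns [[(22, 8)]]
  branch[2] choose=2:
    throw(4) @ H0 caught ⇒ 22
    H1 returns (22, 8)
    H2 returns [(22, 8)]
    H3 returns [[(22, 8)]]
= [[(22, 8)], [(22, 8)], [(22, 8)]]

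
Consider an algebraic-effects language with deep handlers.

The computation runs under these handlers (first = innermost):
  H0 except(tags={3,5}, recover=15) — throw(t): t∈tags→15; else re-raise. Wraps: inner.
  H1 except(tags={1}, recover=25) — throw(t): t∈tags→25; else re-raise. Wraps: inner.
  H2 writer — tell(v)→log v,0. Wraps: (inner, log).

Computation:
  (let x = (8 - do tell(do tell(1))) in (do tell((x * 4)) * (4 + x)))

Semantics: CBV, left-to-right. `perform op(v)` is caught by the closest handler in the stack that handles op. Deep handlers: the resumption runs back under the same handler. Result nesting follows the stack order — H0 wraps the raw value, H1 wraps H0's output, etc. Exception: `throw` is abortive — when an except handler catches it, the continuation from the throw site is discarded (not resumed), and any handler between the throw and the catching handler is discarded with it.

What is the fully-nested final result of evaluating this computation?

Answer: (0, (1, 0, 32))

Step-by-step:
tell(1) @ H2 ⇒ log+=1
tell(0) @ H2 ⇒ log+=0
tell(32) @ H2 ⇒ log+=32
H0 returns 0
H1 returns 0
H2 returns (0, (1, 0, 32))
= (0, (1, 0, 32))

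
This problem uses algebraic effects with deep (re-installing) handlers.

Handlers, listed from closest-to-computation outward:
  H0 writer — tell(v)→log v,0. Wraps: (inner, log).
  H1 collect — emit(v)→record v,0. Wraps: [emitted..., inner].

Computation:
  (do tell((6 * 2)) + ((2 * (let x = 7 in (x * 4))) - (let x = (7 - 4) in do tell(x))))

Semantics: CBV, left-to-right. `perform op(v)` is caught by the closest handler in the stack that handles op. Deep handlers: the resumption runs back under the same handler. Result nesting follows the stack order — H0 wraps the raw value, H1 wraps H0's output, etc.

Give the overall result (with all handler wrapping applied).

Step-by-step:
tell(12) @ H0 ⇒ log+=12
tell(3) @ H0 ⇒ log+=3
H0 returns (56, (12, 3))
H1 returns [(56, (12, 3))]
= [(56, (12, 3))]

Answer: [(56, (12, 3))]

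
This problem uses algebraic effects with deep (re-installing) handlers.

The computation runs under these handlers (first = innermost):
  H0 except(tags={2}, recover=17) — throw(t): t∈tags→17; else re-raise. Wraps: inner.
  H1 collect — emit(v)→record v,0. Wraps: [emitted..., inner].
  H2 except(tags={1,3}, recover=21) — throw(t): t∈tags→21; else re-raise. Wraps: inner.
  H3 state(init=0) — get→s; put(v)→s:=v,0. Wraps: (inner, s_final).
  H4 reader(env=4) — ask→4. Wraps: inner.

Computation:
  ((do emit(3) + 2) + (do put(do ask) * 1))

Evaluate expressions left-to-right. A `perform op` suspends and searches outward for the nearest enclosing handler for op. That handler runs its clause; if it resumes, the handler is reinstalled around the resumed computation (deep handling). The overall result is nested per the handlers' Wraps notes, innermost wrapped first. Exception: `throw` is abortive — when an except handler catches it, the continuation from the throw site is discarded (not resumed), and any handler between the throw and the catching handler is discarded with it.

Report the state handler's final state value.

Evaluation trace:
emit(3) @ H1 ⇒ out+=3
ask @ H4 ⇒ 4
put(4) @ H3 ⇒ s:=4
H0 returns 2
H1 returns [3, 2]
H2 returns [3, 2]
H3 returns ([3, 2], 4)
H4 returns ([3, 2], 4)
= ([3, 2], 4)

Answer: 4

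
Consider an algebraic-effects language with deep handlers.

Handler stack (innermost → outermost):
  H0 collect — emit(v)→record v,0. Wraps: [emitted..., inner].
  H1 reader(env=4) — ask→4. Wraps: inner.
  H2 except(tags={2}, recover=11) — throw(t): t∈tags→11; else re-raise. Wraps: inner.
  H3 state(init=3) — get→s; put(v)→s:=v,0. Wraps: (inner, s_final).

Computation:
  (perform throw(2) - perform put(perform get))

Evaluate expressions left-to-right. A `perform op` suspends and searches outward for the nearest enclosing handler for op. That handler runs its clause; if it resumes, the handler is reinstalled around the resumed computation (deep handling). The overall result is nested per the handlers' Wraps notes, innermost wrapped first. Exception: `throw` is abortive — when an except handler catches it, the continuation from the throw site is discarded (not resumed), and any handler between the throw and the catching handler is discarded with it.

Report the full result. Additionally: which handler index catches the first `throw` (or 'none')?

Answer: (11, 3) ; first throw caught by: H2

Evaluation trace:
throw(2) @ H2 caught ⇒ 11
H3 returns (11, 3)
= (11, 3)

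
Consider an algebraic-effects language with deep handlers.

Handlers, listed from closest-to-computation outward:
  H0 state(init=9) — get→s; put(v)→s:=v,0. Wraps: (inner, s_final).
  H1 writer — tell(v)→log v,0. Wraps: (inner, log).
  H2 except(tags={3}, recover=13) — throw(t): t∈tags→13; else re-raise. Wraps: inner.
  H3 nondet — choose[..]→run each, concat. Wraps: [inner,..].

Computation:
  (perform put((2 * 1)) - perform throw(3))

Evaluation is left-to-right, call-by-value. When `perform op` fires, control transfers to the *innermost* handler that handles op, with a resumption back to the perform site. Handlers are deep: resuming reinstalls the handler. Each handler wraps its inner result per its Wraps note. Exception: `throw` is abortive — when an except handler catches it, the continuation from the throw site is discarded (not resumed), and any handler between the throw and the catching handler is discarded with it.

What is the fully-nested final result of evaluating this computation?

Answer: [13]

Step-by-step:
put(2) @ H0 ⇒ s:=2
throw(3) @ H2 caught ⇒ 13
H3 returns [13]
= [13]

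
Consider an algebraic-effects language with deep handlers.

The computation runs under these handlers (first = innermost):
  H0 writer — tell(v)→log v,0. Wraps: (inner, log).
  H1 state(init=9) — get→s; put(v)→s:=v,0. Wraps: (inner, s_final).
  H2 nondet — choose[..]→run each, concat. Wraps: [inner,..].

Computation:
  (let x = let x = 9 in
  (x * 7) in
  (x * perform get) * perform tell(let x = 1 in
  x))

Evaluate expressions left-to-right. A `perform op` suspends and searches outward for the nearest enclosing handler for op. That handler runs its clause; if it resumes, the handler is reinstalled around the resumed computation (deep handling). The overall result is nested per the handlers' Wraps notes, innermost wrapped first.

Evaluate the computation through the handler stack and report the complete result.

Answer: [((0, (1)), 9)]

Evaluation trace:
get @ H1 ⇒ 9
tell(1) @ H0 ⇒ log+=1
H0 returns (0, (1))
H1 returns ((0, (1)), 9)
H2 returns [((0, (1)), 9)]
= [((0, (1)), 9)]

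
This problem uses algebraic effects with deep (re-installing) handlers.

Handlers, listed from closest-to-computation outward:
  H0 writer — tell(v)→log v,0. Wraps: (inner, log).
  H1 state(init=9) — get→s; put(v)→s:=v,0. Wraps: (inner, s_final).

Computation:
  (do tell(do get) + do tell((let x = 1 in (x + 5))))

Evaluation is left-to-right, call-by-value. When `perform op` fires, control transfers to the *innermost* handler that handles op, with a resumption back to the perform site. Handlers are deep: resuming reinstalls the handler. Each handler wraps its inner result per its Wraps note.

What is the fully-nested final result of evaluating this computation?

Answer: ((0, (9, 6)), 9)

Step-by-step:
get @ H1 ⇒ 9
tell(9) @ H0 ⇒ log+=9
tell(6) @ H0 ⇒ log+=6
H0 returns (0, (9, 6))
H1 returns ((0, (9, 6)), 9)
= ((0, (9, 6)), 9)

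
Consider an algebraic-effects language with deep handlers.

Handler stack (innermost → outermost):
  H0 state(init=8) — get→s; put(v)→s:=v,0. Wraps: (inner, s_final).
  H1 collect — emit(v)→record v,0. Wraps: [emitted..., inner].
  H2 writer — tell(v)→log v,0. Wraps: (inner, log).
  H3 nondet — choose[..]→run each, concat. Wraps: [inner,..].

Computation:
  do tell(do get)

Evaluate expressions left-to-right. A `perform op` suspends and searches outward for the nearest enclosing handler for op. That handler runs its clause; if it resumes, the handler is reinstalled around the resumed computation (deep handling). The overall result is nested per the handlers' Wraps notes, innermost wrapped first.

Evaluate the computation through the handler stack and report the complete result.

Working:
get @ H0 ⇒ 8
tell(8) @ H2 ⇒ log+=8
H0 returns (0, 8)
H1 returns [(0, 8)]
H2 returns ([(0, 8)], (8))
H3 returns [([(0, 8)], (8))]
= [([(0, 8)], (8))]

Answer: [([(0, 8)], (8))]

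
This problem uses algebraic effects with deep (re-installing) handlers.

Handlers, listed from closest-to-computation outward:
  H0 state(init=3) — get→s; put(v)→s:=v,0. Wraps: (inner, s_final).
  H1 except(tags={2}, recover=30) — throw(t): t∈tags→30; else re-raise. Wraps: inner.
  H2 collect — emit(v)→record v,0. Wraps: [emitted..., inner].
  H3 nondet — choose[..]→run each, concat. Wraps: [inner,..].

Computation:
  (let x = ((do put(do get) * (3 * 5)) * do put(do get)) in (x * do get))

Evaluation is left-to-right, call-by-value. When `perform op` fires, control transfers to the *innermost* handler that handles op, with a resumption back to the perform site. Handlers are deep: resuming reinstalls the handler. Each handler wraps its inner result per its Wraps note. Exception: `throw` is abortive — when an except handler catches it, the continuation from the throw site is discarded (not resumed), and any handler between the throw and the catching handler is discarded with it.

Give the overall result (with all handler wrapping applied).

Step-by-step:
get @ H0 ⇒ 3
put(3) @ H0 ⇒ s:=3
get @ H0 ⇒ 3
put(3) @ H0 ⇒ s:=3
get @ H0 ⇒ 3
H0 returns (0, 3)
H1 returns (0, 3)
H2 returns [(0, 3)]
H3 returns [[(0, 3)]]
= [[(0, 3)]]

Answer: [[(0, 3)]]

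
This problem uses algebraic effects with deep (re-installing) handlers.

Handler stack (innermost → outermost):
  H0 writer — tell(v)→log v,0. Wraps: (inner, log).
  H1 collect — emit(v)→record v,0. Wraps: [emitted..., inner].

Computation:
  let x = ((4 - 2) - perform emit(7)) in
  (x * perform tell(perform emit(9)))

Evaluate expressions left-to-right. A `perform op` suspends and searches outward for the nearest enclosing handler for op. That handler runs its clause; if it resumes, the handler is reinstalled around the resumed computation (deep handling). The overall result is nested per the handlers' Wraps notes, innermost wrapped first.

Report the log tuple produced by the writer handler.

Step-by-step:
emit(7) @ H1 ⇒ out+=7
emit(9) @ H1 ⇒ out+=9
tell(0) @ H0 ⇒ log+=0
H0 returns (0, (0))
H1 returns [7, 9, (0, (0))]
= [7, 9, (0, (0))]

Answer: (0)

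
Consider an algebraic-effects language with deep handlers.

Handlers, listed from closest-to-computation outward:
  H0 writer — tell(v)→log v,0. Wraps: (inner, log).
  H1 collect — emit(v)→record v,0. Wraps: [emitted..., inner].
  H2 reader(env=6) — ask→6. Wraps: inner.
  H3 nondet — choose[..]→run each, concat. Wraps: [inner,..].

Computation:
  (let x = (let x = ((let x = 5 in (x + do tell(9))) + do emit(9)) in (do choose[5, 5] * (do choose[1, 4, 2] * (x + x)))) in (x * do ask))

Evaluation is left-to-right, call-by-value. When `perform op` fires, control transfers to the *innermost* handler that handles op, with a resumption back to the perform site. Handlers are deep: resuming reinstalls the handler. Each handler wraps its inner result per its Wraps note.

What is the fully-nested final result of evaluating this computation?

Working:
tell(9) @ H0 ⇒ log+=9
emit(9) @ H1 ⇒ out+=9
choose[5, 5] @ H3
  branch[0] choose=5:
    choose[1, 4, 2] @ H3
      branch[0] choose=1:
        ask @ H2 ⇒ 6
        H0 returns (300, (9))
        H1 returns [9, (300, (9))]
        H2 returns [9, (300, (9))]
        H3 returns [[9, (300, (9))]]
      branch[1] choose=4:
        ask @ H2 ⇒ 6
        H0 returns (1200, (9))
        H1 returns [9, (1200, (9))]
        H2 returns [9, (1200, (9))]
        H3 returns [[9, (1200, (9))]]
      branch[2] choose=2:
        ask @ H2 ⇒ 6
        H0 returns (600, (9))
        H1 returns [9, (600, (9))]
        H2 returns [9, (600, (9))]
        H3 returns [[9, (600, (9))]]
  branch[1] choose=5:
    choose[1, 4, 2] @ H3
      branch[0] choose=1:
        ask @ H2 ⇒ 6
        H0 returns (300, (9))
        H1 returns [9, (300, (9))]
        H2 returns [9, (300, (9))]
        H3 returns [[9, (300, (9))]]
      branch[1] choose=4:
        ask @ H2 ⇒ 6
        H0 returns (1200, (9))
        H1 returns [9, (1200, (9))]
        H2 returns [9, (1200, (9))]
        H3 returns [[9, (1200, (9))]]
      branch[2] choose=2:
        ask @ H2 ⇒ 6
        H0 returns (600, (9))
        H1 returns [9, (600, (9))]
        H2 returns [9, (600, (9))]
        H3 returns [[9, (600, (9))]]
= [[9, (300, (9))], [9, (1200, (9))], [9, (600, (9))], [9, (300, (9))], [9, (1200, (9))], [9, (600, (9))]]

Answer: [[9, (300, (9))], [9, (1200, (9))], [9, (600, (9))], [9, (300, (9))], [9, (1200, (9))], [9, (600, (9))]]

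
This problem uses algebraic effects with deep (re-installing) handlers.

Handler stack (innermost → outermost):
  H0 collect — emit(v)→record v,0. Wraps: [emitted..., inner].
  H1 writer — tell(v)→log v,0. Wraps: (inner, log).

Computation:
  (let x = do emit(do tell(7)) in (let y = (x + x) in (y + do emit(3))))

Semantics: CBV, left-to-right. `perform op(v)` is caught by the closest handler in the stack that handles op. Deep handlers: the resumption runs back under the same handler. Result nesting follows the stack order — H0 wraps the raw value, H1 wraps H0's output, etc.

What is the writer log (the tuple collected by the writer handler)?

Step-by-step:
tell(7) @ H1 ⇒ log+=7
emit(0) @ H0 ⇒ out+=0
emit(3) @ H0 ⇒ out+=3
H0 returns [0, 3, 0]
H1 returns ([0, 3, 0], (7))
= ([0, 3, 0], (7))

Answer: (7)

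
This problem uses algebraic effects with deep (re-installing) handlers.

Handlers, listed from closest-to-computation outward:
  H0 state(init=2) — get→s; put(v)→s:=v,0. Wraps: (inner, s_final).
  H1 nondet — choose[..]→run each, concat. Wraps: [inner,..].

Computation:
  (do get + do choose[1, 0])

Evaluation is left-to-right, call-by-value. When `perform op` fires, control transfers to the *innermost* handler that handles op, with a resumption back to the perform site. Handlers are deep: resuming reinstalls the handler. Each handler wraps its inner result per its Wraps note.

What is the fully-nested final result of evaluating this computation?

Working:
get @ H0 ⇒ 2
choose[1, 0] @ H1
  branch[0] choose=1:
    H0 returns (3, 2)
    H1 returns [(3, 2)]
  branch[1] choose=0:
    H0 returns (2, 2)
    H1 returns [(2, 2)]
= [(3, 2), (2, 2)]

Answer: [(3, 2), (2, 2)]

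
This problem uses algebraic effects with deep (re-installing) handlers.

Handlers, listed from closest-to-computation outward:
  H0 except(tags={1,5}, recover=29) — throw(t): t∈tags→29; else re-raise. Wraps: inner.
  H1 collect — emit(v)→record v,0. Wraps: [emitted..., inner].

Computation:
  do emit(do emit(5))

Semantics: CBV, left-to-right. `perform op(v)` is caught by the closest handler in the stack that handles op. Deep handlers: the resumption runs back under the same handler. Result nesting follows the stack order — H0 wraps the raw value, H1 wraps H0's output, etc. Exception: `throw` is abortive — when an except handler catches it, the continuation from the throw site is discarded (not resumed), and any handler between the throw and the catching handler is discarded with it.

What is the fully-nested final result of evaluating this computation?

Answer: [5, 0, 0]

Working:
emit(5) @ H1 ⇒ out+=5
emit(0) @ H1 ⇒ out+=0
H0 returns 0
H1 returns [5, 0, 0]
= [5, 0, 0]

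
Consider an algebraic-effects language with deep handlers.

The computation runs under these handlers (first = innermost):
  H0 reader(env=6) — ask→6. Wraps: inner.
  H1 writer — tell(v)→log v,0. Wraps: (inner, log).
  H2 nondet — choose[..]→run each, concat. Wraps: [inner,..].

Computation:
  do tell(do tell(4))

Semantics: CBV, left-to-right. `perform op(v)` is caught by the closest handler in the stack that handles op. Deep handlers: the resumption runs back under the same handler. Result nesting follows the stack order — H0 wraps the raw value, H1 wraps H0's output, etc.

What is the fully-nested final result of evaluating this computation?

Evaluation trace:
tell(4) @ H1 ⇒ log+=4
tell(0) @ H1 ⇒ log+=0
H0 returns 0
H1 returns (0, (4, 0))
H2 returns [(0, (4, 0))]
= [(0, (4, 0))]

Answer: [(0, (4, 0))]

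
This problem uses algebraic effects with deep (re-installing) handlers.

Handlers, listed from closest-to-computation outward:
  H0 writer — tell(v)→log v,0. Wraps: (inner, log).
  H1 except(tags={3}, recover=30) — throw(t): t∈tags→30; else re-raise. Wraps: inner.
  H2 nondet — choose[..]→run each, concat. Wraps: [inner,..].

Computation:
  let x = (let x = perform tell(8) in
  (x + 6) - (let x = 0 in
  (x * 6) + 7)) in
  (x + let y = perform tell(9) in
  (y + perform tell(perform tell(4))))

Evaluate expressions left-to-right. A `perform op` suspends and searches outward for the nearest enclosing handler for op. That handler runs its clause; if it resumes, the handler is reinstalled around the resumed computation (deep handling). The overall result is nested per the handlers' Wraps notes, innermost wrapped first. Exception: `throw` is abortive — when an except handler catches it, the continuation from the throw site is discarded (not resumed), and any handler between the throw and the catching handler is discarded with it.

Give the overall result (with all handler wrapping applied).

Working:
tell(8) @ H0 ⇒ log+=8
tell(9) @ H0 ⇒ log+=9
tell(4) @ H0 ⇒ log+=4
tell(0) @ H0 ⇒ log+=0
H0 returns (-1, (8, 9, 4, 0))
H1 returns (-1, (8, 9, 4, 0))
H2 returns [(-1, (8, 9, 4, 0))]
= [(-1, (8, 9, 4, 0))]

Answer: [(-1, (8, 9, 4, 0))]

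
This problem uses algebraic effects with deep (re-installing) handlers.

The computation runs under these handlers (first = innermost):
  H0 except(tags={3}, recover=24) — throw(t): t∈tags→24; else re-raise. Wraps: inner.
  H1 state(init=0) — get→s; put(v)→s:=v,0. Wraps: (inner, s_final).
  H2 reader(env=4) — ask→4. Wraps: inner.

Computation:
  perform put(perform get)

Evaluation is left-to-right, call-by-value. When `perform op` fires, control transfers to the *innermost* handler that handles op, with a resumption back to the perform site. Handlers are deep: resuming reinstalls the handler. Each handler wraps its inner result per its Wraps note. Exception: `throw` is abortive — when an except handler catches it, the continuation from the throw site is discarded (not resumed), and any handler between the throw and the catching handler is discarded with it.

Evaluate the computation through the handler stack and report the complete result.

Working:
get @ H1 ⇒ 0
put(0) @ H1 ⇒ s:=0
H0 returns 0
H1 returns (0, 0)
H2 returns (0, 0)
= (0, 0)

Answer: (0, 0)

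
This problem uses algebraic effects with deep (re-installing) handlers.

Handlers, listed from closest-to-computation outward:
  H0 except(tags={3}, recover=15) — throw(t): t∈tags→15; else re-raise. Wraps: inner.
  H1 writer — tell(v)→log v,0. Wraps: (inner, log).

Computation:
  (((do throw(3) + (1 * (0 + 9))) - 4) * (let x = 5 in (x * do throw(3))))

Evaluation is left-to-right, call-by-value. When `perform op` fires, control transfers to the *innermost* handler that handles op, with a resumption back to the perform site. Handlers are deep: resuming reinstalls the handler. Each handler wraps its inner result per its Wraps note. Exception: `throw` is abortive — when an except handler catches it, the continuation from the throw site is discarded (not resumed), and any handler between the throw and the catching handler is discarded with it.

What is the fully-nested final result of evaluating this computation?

Working:
throw(3) @ H0 caught ⇒ 15
H1 returns (15, ())
= (15, ())

Answer: (15, ())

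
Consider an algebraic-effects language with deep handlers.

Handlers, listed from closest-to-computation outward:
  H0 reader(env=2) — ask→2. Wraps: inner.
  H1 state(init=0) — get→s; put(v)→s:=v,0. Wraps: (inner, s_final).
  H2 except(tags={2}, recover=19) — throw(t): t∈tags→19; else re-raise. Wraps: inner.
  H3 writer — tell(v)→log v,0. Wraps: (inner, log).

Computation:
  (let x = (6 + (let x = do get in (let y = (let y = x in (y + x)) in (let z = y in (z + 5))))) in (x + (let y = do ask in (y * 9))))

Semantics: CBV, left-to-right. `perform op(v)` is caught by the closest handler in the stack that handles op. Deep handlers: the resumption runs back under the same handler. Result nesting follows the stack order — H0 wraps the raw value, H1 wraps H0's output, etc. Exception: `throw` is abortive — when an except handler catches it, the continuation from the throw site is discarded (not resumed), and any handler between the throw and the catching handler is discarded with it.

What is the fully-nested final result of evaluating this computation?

Evaluation trace:
get @ H1 ⇒ 0
ask @ H0 ⇒ 2
H0 returns 29
H1 returns (29, 0)
H2 returns (29, 0)
H3 returns ((29, 0), ())
= ((29, 0), ())

Answer: ((29, 0), ())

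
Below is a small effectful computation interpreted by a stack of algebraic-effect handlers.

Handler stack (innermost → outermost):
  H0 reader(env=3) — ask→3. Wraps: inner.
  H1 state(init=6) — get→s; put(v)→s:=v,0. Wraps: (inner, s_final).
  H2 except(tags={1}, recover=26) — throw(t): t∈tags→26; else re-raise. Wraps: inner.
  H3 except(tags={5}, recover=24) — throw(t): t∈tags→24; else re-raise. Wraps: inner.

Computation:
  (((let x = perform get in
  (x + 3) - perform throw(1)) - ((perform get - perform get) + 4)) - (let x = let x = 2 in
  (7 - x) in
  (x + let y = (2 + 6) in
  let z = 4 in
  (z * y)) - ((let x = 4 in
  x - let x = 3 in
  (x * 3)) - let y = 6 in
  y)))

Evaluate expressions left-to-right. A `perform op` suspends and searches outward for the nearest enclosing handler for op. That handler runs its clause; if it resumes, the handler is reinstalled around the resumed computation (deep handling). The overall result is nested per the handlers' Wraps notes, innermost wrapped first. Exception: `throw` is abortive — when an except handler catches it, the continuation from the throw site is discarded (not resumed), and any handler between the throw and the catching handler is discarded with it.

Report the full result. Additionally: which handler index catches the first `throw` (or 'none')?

Answer: 26 ; first throw caught by: H2

Working:
get @ H1 ⇒ 6
throw(1) @ H2 caught ⇒ 26
H3 returns 26
= 26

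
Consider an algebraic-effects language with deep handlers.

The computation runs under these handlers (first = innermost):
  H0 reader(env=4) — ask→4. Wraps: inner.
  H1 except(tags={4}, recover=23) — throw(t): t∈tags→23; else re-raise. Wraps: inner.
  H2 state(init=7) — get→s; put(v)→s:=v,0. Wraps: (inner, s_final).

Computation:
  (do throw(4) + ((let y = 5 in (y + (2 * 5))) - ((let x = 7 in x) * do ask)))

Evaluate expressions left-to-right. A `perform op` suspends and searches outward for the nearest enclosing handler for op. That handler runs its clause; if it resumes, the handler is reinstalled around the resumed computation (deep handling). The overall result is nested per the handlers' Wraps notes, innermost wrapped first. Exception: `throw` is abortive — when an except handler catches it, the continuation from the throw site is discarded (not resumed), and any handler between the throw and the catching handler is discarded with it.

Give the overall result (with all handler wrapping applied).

Answer: (23, 7)

Working:
throw(4) @ H1 caught ⇒ 23
H2 returns (23, 7)
= (23, 7)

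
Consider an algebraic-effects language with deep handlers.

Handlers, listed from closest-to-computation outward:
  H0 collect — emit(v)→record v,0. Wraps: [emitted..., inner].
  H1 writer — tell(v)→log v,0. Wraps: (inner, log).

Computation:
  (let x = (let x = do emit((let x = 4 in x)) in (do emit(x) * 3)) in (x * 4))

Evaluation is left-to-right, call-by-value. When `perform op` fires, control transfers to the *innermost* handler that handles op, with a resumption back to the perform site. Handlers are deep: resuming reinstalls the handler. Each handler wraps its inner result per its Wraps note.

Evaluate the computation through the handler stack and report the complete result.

Answer: ([4, 0, 0], ())

Evaluation trace:
emit(4) @ H0 ⇒ out+=4
emit(0) @ H0 ⇒ out+=0
H0 returns [4, 0, 0]
H1 returns ([4, 0, 0], ())
= ([4, 0, 0], ())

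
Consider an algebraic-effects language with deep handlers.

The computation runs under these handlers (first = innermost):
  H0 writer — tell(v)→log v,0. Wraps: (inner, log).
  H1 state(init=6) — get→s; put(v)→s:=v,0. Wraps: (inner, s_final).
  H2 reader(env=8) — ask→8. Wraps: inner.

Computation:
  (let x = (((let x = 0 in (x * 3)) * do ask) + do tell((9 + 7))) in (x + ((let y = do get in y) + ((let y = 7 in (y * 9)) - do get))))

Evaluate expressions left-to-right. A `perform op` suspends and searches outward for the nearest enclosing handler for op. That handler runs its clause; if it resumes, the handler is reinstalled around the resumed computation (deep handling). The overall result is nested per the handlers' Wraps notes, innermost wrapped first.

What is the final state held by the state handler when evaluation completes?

Working:
ask @ H2 ⇒ 8
tell(16) @ H0 ⇒ log+=16
get @ H1 ⇒ 6
get @ H1 ⇒ 6
H0 returns (63, (16))
H1 returns ((63, (16)), 6)
H2 returns ((63, (16)), 6)
= ((63, (16)), 6)

Answer: 6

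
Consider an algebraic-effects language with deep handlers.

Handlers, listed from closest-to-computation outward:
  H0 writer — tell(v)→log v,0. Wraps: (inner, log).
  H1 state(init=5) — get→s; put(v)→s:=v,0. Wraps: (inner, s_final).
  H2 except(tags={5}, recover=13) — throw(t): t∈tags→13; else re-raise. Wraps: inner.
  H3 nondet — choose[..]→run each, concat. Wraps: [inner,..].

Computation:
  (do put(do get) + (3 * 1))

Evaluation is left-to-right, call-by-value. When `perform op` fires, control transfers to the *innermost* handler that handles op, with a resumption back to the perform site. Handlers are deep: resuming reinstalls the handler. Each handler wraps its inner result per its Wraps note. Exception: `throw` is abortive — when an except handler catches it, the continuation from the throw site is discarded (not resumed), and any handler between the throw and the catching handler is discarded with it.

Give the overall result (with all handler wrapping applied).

Answer: [((3, ()), 5)]

Step-by-step:
get @ H1 ⇒ 5
put(5) @ H1 ⇒ s:=5
H0 returns (3, ())
H1 returns ((3, ()), 5)
H2 returns ((3, ()), 5)
H3 returns [((3, ()), 5)]
= [((3, ()), 5)]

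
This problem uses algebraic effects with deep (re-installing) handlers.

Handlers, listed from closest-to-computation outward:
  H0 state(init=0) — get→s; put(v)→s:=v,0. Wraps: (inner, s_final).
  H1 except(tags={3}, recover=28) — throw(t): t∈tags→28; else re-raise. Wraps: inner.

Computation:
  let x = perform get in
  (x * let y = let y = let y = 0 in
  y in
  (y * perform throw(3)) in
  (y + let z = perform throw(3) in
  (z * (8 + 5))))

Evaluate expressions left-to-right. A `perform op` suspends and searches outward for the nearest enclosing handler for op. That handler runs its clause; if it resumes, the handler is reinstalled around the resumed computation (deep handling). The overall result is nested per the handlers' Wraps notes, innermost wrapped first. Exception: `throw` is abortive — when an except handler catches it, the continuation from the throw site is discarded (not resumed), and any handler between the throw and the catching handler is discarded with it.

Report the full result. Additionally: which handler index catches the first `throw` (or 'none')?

Answer: 28 ; first throw caught by: H1

Working:
get @ H0 ⇒ 0
throw(3) @ H1 caught ⇒ 28
= 28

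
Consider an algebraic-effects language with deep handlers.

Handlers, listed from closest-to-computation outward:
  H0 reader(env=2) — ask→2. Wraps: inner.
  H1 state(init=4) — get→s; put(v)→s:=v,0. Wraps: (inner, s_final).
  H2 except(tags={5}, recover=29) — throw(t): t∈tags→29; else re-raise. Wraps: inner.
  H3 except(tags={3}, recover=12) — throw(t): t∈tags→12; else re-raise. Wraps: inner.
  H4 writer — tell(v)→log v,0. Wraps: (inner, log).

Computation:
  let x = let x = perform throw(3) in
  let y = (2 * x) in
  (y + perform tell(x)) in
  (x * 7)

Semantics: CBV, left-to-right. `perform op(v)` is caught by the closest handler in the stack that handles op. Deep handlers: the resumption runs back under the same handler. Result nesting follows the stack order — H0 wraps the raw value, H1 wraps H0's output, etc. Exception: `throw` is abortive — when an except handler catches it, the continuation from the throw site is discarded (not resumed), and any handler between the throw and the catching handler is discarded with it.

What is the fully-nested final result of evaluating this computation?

Answer: (12, ())

Working:
throw(3) @ H2 re-raised
throw(3) @ H3 caught ⇒ 12
H4 returns (12, ())
= (12, ())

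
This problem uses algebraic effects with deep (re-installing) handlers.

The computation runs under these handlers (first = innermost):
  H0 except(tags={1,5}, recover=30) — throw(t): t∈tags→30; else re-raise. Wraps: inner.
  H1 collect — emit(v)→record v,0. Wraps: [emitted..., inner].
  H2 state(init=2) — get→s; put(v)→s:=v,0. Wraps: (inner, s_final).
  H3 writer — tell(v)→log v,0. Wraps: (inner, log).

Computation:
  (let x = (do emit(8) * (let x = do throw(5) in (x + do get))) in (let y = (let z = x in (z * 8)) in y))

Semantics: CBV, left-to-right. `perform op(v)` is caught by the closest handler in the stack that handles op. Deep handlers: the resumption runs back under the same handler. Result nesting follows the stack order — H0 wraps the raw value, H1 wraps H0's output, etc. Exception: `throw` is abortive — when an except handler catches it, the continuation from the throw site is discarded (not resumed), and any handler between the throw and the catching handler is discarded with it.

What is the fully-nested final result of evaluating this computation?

Answer: (([8, 30], 2), ())

Working:
emit(8) @ H1 ⇒ out+=8
throw(5) @ H0 caught ⇒ 30
H1 returns [8, 30]
H2 returns ([8, 30], 2)
H3 returns (([8, 30], 2), ())
= (([8, 30], 2), ())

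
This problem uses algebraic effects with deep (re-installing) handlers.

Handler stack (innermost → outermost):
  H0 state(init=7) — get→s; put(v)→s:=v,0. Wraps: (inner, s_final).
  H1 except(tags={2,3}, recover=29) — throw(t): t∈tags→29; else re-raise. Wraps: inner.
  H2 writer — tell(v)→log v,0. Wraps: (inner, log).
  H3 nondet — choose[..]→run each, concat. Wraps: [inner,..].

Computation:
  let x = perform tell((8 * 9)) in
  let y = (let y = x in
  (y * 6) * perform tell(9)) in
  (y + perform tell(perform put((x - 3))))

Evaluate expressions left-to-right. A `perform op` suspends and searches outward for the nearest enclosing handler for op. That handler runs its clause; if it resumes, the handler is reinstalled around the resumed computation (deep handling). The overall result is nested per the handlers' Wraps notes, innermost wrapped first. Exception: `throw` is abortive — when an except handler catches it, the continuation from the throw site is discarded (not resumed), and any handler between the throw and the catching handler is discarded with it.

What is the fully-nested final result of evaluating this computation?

Answer: [((0, -3), (72, 9, 0))]

Working:
tell(72) @ H2 ⇒ log+=72
tell(9) @ H2 ⇒ log+=9
put(-3) @ H0 ⇒ s:=-3
tell(0) @ H2 ⇒ log+=0
H0 returns (0, -3)
H1 returns (0, -3)
H2 returns ((0, -3), (72, 9, 0))
H3 returns [((0, -3), (72, 9, 0))]
= [((0, -3), (72, 9, 0))]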